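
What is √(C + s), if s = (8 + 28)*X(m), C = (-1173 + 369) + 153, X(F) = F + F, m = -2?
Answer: I*√795 ≈ 28.196*I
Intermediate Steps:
X(F) = 2*F
C = -651 (C = -804 + 153 = -651)
s = -144 (s = (8 + 28)*(2*(-2)) = 36*(-4) = -144)
√(C + s) = √(-651 - 144) = √(-795) = I*√795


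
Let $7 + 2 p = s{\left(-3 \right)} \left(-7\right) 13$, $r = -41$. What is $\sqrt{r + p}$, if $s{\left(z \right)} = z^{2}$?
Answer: $i \sqrt{454} \approx 21.307 i$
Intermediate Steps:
$p = -413$ ($p = - \frac{7}{2} + \frac{\left(-3\right)^{2} \left(-7\right) 13}{2} = - \frac{7}{2} + \frac{9 \left(-7\right) 13}{2} = - \frac{7}{2} + \frac{\left(-63\right) 13}{2} = - \frac{7}{2} + \frac{1}{2} \left(-819\right) = - \frac{7}{2} - \frac{819}{2} = -413$)
$\sqrt{r + p} = \sqrt{-41 - 413} = \sqrt{-454} = i \sqrt{454}$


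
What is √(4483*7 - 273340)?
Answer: I*√241959 ≈ 491.89*I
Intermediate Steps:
√(4483*7 - 273340) = √(31381 - 273340) = √(-241959) = I*√241959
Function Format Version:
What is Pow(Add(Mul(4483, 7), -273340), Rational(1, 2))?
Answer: Mul(I, Pow(241959, Rational(1, 2))) ≈ Mul(491.89, I)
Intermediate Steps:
Pow(Add(Mul(4483, 7), -273340), Rational(1, 2)) = Pow(Add(31381, -273340), Rational(1, 2)) = Pow(-241959, Rational(1, 2)) = Mul(I, Pow(241959, Rational(1, 2)))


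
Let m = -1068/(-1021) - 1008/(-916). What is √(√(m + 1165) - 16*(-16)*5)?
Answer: √(69973310055680 + 233809*√63803985800341)/233809 ≈ 36.251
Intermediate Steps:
m = 501864/233809 (m = -1068*(-1/1021) - 1008*(-1/916) = 1068/1021 + 252/229 = 501864/233809 ≈ 2.1465)
√(√(m + 1165) - 16*(-16)*5) = √(√(501864/233809 + 1165) - 16*(-16)*5) = √(√(272889349/233809) + 256*5) = √(√63803985800341/233809 + 1280) = √(1280 + √63803985800341/233809)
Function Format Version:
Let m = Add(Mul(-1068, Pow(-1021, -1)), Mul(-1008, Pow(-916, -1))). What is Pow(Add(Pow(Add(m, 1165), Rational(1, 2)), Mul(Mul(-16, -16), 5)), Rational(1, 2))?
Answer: Mul(Rational(1, 233809), Pow(Add(69973310055680, Mul(233809, Pow(63803985800341, Rational(1, 2)))), Rational(1, 2))) ≈ 36.251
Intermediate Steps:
m = Rational(501864, 233809) (m = Add(Mul(-1068, Rational(-1, 1021)), Mul(-1008, Rational(-1, 916))) = Add(Rational(1068, 1021), Rational(252, 229)) = Rational(501864, 233809) ≈ 2.1465)
Pow(Add(Pow(Add(m, 1165), Rational(1, 2)), Mul(Mul(-16, -16), 5)), Rational(1, 2)) = Pow(Add(Pow(Add(Rational(501864, 233809), 1165), Rational(1, 2)), Mul(Mul(-16, -16), 5)), Rational(1, 2)) = Pow(Add(Pow(Rational(272889349, 233809), Rational(1, 2)), Mul(256, 5)), Rational(1, 2)) = Pow(Add(Mul(Rational(1, 233809), Pow(63803985800341, Rational(1, 2))), 1280), Rational(1, 2)) = Pow(Add(1280, Mul(Rational(1, 233809), Pow(63803985800341, Rational(1, 2)))), Rational(1, 2))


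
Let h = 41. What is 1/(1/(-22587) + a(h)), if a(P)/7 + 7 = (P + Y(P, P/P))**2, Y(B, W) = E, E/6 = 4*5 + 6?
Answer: 22587/6134945417 ≈ 3.6817e-6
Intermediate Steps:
E = 156 (E = 6*(4*5 + 6) = 6*(20 + 6) = 6*26 = 156)
Y(B, W) = 156
a(P) = -49 + 7*(156 + P)**2 (a(P) = -49 + 7*(P + 156)**2 = -49 + 7*(156 + P)**2)
1/(1/(-22587) + a(h)) = 1/(1/(-22587) + (-49 + 7*(156 + 41)**2)) = 1/(-1/22587 + (-49 + 7*197**2)) = 1/(-1/22587 + (-49 + 7*38809)) = 1/(-1/22587 + (-49 + 271663)) = 1/(-1/22587 + 271614) = 1/(6134945417/22587) = 22587/6134945417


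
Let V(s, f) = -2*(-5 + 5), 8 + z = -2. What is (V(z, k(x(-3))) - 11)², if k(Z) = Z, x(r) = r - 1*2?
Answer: 121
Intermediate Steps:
x(r) = -2 + r (x(r) = r - 2 = -2 + r)
z = -10 (z = -8 - 2 = -10)
V(s, f) = 0 (V(s, f) = -2*0 = 0)
(V(z, k(x(-3))) - 11)² = (0 - 11)² = (-11)² = 121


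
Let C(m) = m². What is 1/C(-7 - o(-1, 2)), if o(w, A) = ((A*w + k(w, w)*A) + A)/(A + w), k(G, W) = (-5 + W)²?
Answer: 1/6241 ≈ 0.00016023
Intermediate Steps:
o(w, A) = (A + A*w + A*(-5 + w)²)/(A + w) (o(w, A) = ((A*w + (-5 + w)²*A) + A)/(A + w) = ((A*w + A*(-5 + w)²) + A)/(A + w) = (A + A*w + A*(-5 + w)²)/(A + w))
1/C(-7 - o(-1, 2)) = 1/((-7 - 2*(1 - 1 + (-5 - 1)²)/(2 - 1))²) = 1/((-7 - 2*(1 - 1 + (-6)²)/1)²) = 1/((-7 - 2*(1 - 1 + 36))²) = 1/((-7 - 2*36)²) = 1/((-7 - 1*72)²) = 1/((-7 - 72)²) = 1/((-79)²) = 1/6241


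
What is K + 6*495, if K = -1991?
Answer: 979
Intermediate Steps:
K + 6*495 = -1991 + 6*495 = -1991 + 2970 = 979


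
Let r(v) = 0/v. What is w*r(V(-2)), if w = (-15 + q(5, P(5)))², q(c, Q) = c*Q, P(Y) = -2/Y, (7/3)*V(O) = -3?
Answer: 0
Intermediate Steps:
V(O) = -9/7 (V(O) = (3/7)*(-3) = -9/7)
q(c, Q) = Q*c
r(v) = 0
w = 289 (w = (-15 - 2/5*5)² = (-15 - 2*⅕*5)² = (-15 - ⅖*5)² = (-15 - 2)² = (-17)² = 289)
w*r(V(-2)) = 289*0 = 0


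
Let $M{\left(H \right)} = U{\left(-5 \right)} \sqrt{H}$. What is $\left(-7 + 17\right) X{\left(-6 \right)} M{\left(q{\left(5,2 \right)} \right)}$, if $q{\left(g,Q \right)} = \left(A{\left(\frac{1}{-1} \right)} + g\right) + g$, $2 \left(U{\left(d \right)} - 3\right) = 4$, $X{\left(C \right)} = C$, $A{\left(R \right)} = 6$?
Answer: $-1200$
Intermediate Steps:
$U{\left(d \right)} = 5$ ($U{\left(d \right)} = 3 + \frac{1}{2} \cdot 4 = 3 + 2 = 5$)
$q{\left(g,Q \right)} = 6 + 2 g$ ($q{\left(g,Q \right)} = \left(6 + g\right) + g = 6 + 2 g$)
$M{\left(H \right)} = 5 \sqrt{H}$
$\left(-7 + 17\right) X{\left(-6 \right)} M{\left(q{\left(5,2 \right)} \right)} = \left(-7 + 17\right) \left(-6\right) 5 \sqrt{6 + 2 \cdot 5} = 10 \left(-6\right) 5 \sqrt{6 + 10} = - 60 \cdot 5 \sqrt{16} = - 60 \cdot 5 \cdot 4 = \left(-60\right) 20 = -1200$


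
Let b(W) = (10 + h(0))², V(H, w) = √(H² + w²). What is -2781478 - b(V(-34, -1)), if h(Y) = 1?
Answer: -2781599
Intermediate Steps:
b(W) = 121 (b(W) = (10 + 1)² = 11² = 121)
-2781478 - b(V(-34, -1)) = -2781478 - 1*121 = -2781478 - 121 = -2781599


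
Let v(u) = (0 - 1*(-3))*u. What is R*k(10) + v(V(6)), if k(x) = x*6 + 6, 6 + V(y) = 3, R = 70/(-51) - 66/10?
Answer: -45491/85 ≈ -535.19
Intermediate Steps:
R = -2033/255 (R = 70*(-1/51) - 66*⅒ = -70/51 - 33/5 = -2033/255 ≈ -7.9725)
V(y) = -3 (V(y) = -6 + 3 = -3)
k(x) = 6 + 6*x (k(x) = 6*x + 6 = 6 + 6*x)
v(u) = 3*u (v(u) = (0 + 3)*u = 3*u)
R*k(10) + v(V(6)) = -2033*(6 + 6*10)/255 + 3*(-3) = -2033*(6 + 60)/255 - 9 = -2033/255*66 - 9 = -44726/85 - 9 = -45491/85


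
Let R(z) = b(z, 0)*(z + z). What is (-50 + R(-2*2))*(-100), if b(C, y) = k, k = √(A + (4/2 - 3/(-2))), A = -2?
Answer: 5000 + 400*√6 ≈ 5979.8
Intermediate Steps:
k = √6/2 (k = √(-2 + (4/2 - 3/(-2))) = √(-2 + (4*(½) - 3*(-½))) = √(-2 + (2 + 3/2)) = √(-2 + 7/2) = √(3/2) = √6/2 ≈ 1.2247)
b(C, y) = √6/2
R(z) = z*√6 (R(z) = (√6/2)*(z + z) = (√6/2)*(2*z) = z*√6)
(-50 + R(-2*2))*(-100) = (-50 + (-2*2)*√6)*(-100) = (-50 - 4*√6)*(-100) = 5000 + 400*√6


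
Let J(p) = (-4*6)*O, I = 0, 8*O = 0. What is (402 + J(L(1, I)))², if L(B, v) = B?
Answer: 161604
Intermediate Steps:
O = 0 (O = (⅛)*0 = 0)
J(p) = 0 (J(p) = -4*6*0 = -24*0 = 0)
(402 + J(L(1, I)))² = (402 + 0)² = 402² = 161604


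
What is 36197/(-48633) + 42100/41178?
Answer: 30940513/111256093 ≈ 0.27810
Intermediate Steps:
36197/(-48633) + 42100/41178 = 36197*(-1/48633) + 42100*(1/41178) = -36197/48633 + 21050/20589 = 30940513/111256093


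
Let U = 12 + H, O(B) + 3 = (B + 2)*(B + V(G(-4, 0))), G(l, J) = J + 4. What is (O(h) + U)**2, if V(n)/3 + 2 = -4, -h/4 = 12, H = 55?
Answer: 9610000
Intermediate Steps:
G(l, J) = 4 + J
h = -48 (h = -4*12 = -48)
V(n) = -18 (V(n) = -6 + 3*(-4) = -6 - 12 = -18)
O(B) = -3 + (-18 + B)*(2 + B) (O(B) = -3 + (B + 2)*(B - 18) = -3 + (2 + B)*(-18 + B) = -3 + (-18 + B)*(2 + B))
U = 67 (U = 12 + 55 = 67)
(O(h) + U)**2 = ((-39 + (-48)**2 - 16*(-48)) + 67)**2 = ((-39 + 2304 + 768) + 67)**2 = (3033 + 67)**2 = 3100**2 = 9610000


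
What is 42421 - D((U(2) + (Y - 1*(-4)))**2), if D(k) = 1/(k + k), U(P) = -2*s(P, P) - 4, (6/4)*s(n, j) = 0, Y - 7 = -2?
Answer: 2121049/50 ≈ 42421.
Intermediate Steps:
Y = 5 (Y = 7 - 2 = 5)
s(n, j) = 0 (s(n, j) = (2/3)*0 = 0)
U(P) = -4 (U(P) = -2*0 - 4 = 0 - 4 = -4)
D(k) = 1/(2*k)
42421 - D((U(2) + (Y - 1*(-4)))**2) = 42421 - 1/(2*((-4 + (5 - 1*(-4)))**2)) = 42421 - 1/(2*((-4 + (5 + 4))**2)) = 42421 - 1/(2*((-4 + 9)**2)) = 42421 - 1/(2*(5**2)) = 42421 - 1/(2*25) = 42421 - 1*1/50 = 42421 - 1/50 = 2121049/50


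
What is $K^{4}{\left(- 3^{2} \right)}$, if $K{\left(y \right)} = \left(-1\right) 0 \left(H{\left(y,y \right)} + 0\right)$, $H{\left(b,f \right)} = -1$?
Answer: $0$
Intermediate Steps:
$K{\left(y \right)} = 0$ ($K{\left(y \right)} = \left(-1\right) 0 \left(-1 + 0\right) = 0 \left(-1\right) = 0$)
$K^{4}{\left(- 3^{2} \right)} = 0^{4} = 0$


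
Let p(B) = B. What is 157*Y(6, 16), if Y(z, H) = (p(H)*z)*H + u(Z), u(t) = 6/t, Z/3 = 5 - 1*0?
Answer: 1206074/5 ≈ 2.4121e+5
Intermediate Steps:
Z = 15 (Z = 3*(5 - 1*0) = 3*(5 + 0) = 3*5 = 15)
Y(z, H) = ⅖ + z*H² (Y(z, H) = (H*z)*H + 6/15 = z*H² + 6*(1/15) = z*H² + ⅖ = ⅖ + z*H²)
157*Y(6, 16) = 157*(⅖ + 6*16²) = 157*(⅖ + 6*256) = 157*(⅖ + 1536) = 157*(7682/5) = 1206074/5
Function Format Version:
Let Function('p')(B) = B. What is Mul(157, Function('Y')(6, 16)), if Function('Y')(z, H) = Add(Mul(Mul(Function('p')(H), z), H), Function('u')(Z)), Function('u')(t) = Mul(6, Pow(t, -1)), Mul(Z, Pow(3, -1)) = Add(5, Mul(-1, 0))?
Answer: Rational(1206074, 5) ≈ 2.4121e+5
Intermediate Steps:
Z = 15 (Z = Mul(3, Add(5, Mul(-1, 0))) = Mul(3, Add(5, 0)) = Mul(3, 5) = 15)
Function('Y')(z, H) = Add(Rational(2, 5), Mul(z, Pow(H, 2))) (Function('Y')(z, H) = Add(Mul(Mul(H, z), H), Mul(6, Pow(15, -1))) = Add(Mul(z, Pow(H, 2)), Mul(6, Rational(1, 15))) = Add(Mul(z, Pow(H, 2)), Rational(2, 5)) = Add(Rational(2, 5), Mul(z, Pow(H, 2))))
Mul(157, Function('Y')(6, 16)) = Mul(157, Add(Rational(2, 5), Mul(6, Pow(16, 2)))) = Mul(157, Add(Rational(2, 5), Mul(6, 256))) = Mul(157, Add(Rational(2, 5), 1536)) = Mul(157, Rational(7682, 5)) = Rational(1206074, 5)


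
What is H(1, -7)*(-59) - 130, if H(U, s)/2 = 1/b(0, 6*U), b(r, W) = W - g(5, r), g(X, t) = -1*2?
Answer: -579/4 ≈ -144.75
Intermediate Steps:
g(X, t) = -2
b(r, W) = 2 + W (b(r, W) = W - 1*(-2) = W + 2 = 2 + W)
H(U, s) = 2/(2 + 6*U)
H(1, -7)*(-59) - 130 = -59/(1 + 3*1) - 130 = -59/(1 + 3) - 130 = -59/4 - 130 = -579/4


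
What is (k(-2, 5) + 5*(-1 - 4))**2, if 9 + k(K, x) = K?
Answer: 1296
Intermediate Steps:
k(K, x) = -9 + K
(k(-2, 5) + 5*(-1 - 4))**2 = ((-9 - 2) + 5*(-1 - 4))**2 = (-11 + 5*(-5))**2 = (-11 - 25)**2 = (-36)**2 = 1296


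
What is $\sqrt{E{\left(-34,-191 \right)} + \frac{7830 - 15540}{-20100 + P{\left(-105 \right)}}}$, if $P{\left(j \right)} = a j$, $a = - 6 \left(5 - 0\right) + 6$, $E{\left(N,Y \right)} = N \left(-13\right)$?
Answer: $\frac{\sqrt{151931634}}{586} \approx 21.034$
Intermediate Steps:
$E{\left(N,Y \right)} = - 13 N$
$a = -24$ ($a = - 6 \left(5 + 0\right) + 6 = \left(-6\right) 5 + 6 = -30 + 6 = -24$)
$P{\left(j \right)} = - 24 j$
$\sqrt{E{\left(-34,-191 \right)} + \frac{7830 - 15540}{-20100 + P{\left(-105 \right)}}} = \sqrt{\left(-13\right) \left(-34\right) + \frac{7830 - 15540}{-20100 - -2520}} = \sqrt{442 + \frac{7830 - 15540}{-20100 + 2520}} = \sqrt{442 + \frac{7830 - 15540}{-17580}} = \sqrt{442 - - \frac{257}{586}} = \sqrt{442 + \frac{257}{586}} = \sqrt{\frac{259269}{586}} = \frac{\sqrt{151931634}}{586}$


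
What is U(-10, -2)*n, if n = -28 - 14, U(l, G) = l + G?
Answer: 504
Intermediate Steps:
U(l, G) = G + l
n = -42
U(-10, -2)*n = (-2 - 10)*(-42) = -12*(-42) = 504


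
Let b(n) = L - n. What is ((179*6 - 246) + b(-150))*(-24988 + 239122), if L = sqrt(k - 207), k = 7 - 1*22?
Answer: 209423052 + 214134*I*sqrt(222) ≈ 2.0942e+8 + 3.1905e+6*I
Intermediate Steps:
k = -15 (k = 7 - 22 = -15)
L = I*sqrt(222) (L = sqrt(-15 - 207) = sqrt(-222) = I*sqrt(222) ≈ 14.9*I)
b(n) = -n + I*sqrt(222) (b(n) = I*sqrt(222) - n = -n + I*sqrt(222))
((179*6 - 246) + b(-150))*(-24988 + 239122) = ((179*6 - 246) + (-1*(-150) + I*sqrt(222)))*(-24988 + 239122) = ((1074 - 246) + (150 + I*sqrt(222)))*214134 = (828 + (150 + I*sqrt(222)))*214134 = (978 + I*sqrt(222))*214134 = 209423052 + 214134*I*sqrt(222)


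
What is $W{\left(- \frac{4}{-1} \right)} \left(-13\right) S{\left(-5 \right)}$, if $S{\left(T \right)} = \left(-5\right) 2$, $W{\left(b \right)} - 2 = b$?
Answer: $780$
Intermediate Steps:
$W{\left(b \right)} = 2 + b$
$S{\left(T \right)} = -10$
$W{\left(- \frac{4}{-1} \right)} \left(-13\right) S{\left(-5 \right)} = \left(2 - \frac{4}{-1}\right) \left(-13\right) \left(-10\right) = \left(2 - -4\right) \left(-13\right) \left(-10\right) = \left(2 + 4\right) \left(-13\right) \left(-10\right) = 6 \left(-13\right) \left(-10\right) = \left(-78\right) \left(-10\right) = 780$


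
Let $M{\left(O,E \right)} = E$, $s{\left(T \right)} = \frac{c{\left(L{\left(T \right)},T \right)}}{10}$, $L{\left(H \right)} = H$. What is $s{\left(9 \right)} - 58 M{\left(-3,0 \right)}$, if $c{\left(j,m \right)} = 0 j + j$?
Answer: $\frac{9}{10} \approx 0.9$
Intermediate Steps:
$c{\left(j,m \right)} = j$ ($c{\left(j,m \right)} = 0 + j = j$)
$s{\left(T \right)} = \frac{T}{10}$
$s{\left(9 \right)} - 58 M{\left(-3,0 \right)} = \frac{1}{10} \cdot 9 - 0 = \frac{9}{10} + 0 = \frac{9}{10}$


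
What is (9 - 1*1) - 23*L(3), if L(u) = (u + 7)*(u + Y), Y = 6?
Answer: -2062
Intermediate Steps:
L(u) = (6 + u)*(7 + u) (L(u) = (u + 7)*(u + 6) = (7 + u)*(6 + u) = (6 + u)*(7 + u))
(9 - 1*1) - 23*L(3) = (9 - 1*1) - 23*(42 + 3² + 13*3) = (9 - 1) - 23*(42 + 9 + 39) = 8 - 23*90 = 8 - 2070 = -2062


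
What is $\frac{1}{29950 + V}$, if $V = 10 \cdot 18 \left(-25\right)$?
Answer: $\frac{1}{25450} \approx 3.9293 \cdot 10^{-5}$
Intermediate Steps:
$V = -4500$ ($V = 180 \left(-25\right) = -4500$)
$\frac{1}{29950 + V} = \frac{1}{29950 - 4500} = \frac{1}{25450}$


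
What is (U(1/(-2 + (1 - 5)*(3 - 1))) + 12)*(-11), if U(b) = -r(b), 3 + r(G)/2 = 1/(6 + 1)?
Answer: -1364/7 ≈ -194.86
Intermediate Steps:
r(G) = -40/7 (r(G) = -6 + 2/(6 + 1) = -6 + 2/7 = -40/7)
U(b) = 40/7 (U(b) = -1*(-40/7) = 40/7)
(U(1/(-2 + (1 - 5)*(3 - 1))) + 12)*(-11) = (40/7 + 12)*(-11) = (124/7)*(-11) = -1364/7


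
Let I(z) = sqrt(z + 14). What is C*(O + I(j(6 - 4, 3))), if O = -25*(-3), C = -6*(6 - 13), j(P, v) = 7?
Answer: 3150 + 42*sqrt(21) ≈ 3342.5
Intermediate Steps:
C = 42 (C = -6*(-7) = 42)
I(z) = sqrt(14 + z)
O = 75
C*(O + I(j(6 - 4, 3))) = 42*(75 + sqrt(14 + 7)) = 42*(75 + sqrt(21)) = 3150 + 42*sqrt(21)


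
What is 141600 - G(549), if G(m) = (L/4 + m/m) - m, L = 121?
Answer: 568471/4 ≈ 1.4212e+5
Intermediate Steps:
G(m) = 125/4 - m (G(m) = (121/4 + m/m) - m = (121*(¼) + 1) - m = (121/4 + 1) - m = 125/4 - m)
141600 - G(549) = 141600 - (125/4 - 1*549) = 141600 - (125/4 - 549) = 141600 - 1*(-2071/4) = 141600 + 2071/4 = 568471/4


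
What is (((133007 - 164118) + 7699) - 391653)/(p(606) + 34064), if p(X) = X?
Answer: -83013/6934 ≈ -11.972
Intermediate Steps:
(((133007 - 164118) + 7699) - 391653)/(p(606) + 34064) = (((133007 - 164118) + 7699) - 391653)/(606 + 34064) = ((-31111 + 7699) - 391653)/34670 = (-23412 - 391653)*(1/34670) = -415065*1/34670 = -83013/6934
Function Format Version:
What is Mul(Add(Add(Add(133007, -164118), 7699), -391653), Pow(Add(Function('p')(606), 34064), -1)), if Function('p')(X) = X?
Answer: Rational(-83013, 6934) ≈ -11.972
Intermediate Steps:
Mul(Add(Add(Add(133007, -164118), 7699), -391653), Pow(Add(Function('p')(606), 34064), -1)) = Mul(Add(Add(Add(133007, -164118), 7699), -391653), Pow(Add(606, 34064), -1)) = Mul(Add(Add(-31111, 7699), -391653), Pow(34670, -1)) = Mul(Add(-23412, -391653), Rational(1, 34670)) = Mul(-415065, Rational(1, 34670)) = Rational(-83013, 6934)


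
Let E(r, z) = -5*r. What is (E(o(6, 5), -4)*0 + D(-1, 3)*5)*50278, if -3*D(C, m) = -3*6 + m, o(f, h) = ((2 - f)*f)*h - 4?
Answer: 1256950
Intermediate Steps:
o(f, h) = -4 + f*h*(2 - f) (o(f, h) = (f*(2 - f))*h - 4 = f*h*(2 - f) - 4 = -4 + f*h*(2 - f))
D(C, m) = 6 - m/3 (D(C, m) = -(-3*6 + m)/3 = -(-18 + m)/3 = 6 - m/3)
(E(o(6, 5), -4)*0 + D(-1, 3)*5)*50278 = (-5*(-4 - 1*5*6² + 2*6*5)*0 + (6 - ⅓*3)*5)*50278 = (-5*(-4 - 1*5*36 + 60)*0 + (6 - 1)*5)*50278 = (-5*(-4 - 180 + 60)*0 + 5*5)*50278 = (-5*(-124)*0 + 25)*50278 = (620*0 + 25)*50278 = (0 + 25)*50278 = 25*50278 = 1256950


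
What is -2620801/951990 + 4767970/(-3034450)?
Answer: -49966997419/11555064222 ≈ -4.3242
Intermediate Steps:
-2620801/951990 + 4767970/(-3034450) = -2620801*1/951990 + 4767970*(-1/3034450) = -2620801/951990 - 476797/303445 = -49966997419/11555064222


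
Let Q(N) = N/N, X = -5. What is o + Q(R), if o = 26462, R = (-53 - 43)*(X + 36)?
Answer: 26463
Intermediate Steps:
R = -2976 (R = (-53 - 43)*(-5 + 36) = -96*31 = -2976)
Q(N) = 1
o + Q(R) = 26462 + 1 = 26463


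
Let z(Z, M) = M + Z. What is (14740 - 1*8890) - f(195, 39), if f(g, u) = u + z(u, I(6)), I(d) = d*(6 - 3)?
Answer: 5754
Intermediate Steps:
I(d) = 3*d (I(d) = d*3 = 3*d)
f(g, u) = 18 + 2*u (f(g, u) = u + (3*6 + u) = u + (18 + u) = 18 + 2*u)
(14740 - 1*8890) - f(195, 39) = (14740 - 1*8890) - (18 + 2*39) = (14740 - 8890) - (18 + 78) = 5850 - 1*96 = 5850 - 96 = 5754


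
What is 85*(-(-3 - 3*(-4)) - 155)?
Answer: -13940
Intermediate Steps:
85*(-(-3 - 3*(-4)) - 155) = 85*(-(-3 + 12) - 155) = 85*(-1*9 - 155) = 85*(-9 - 155) = 85*(-164) = -13940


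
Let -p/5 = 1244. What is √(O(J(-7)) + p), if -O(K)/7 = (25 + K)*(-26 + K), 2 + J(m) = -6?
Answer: I*√2174 ≈ 46.626*I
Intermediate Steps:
p = -6220 (p = -5*1244 = -6220)
J(m) = -8 (J(m) = -2 - 6 = -8)
O(K) = -7*(-26 + K)*(25 + K) (O(K) = -7*(25 + K)*(-26 + K) = -7*(-26 + K)*(25 + K))
√(O(J(-7)) + p) = √((4550 - 7*(-8)² + 7*(-8)) - 6220) = √((4550 - 7*64 - 56) - 6220) = √((4550 - 448 - 56) - 6220) = √(4046 - 6220) = √(-2174) = I*√2174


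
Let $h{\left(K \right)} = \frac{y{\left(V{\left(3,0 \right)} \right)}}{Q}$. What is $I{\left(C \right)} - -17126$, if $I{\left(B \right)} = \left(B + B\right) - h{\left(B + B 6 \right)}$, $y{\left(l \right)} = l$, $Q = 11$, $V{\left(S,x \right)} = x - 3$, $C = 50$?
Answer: $\frac{189489}{11} \approx 17226.0$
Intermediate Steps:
$V{\left(S,x \right)} = -3 + x$ ($V{\left(S,x \right)} = x - 3 = -3 + x$)
$h{\left(K \right)} = - \frac{3}{11}$ ($h{\left(K \right)} = \frac{-3 + 0}{11} = \left(-3\right) \frac{1}{11} = - \frac{3}{11}$)
$I{\left(B \right)} = \frac{3}{11} + 2 B$ ($I{\left(B \right)} = \left(B + B\right) - - \frac{3}{11} = 2 B + \frac{3}{11} = \frac{3}{11} + 2 B$)
$I{\left(C \right)} - -17126 = \left(\frac{3}{11} + 2 \cdot 50\right) - -17126 = \left(\frac{3}{11} + 100\right) + 17126 = \frac{1103}{11} + 17126 = \frac{189489}{11}$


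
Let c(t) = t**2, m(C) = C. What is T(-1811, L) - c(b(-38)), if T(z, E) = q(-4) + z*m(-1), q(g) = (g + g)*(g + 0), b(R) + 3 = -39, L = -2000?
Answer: 79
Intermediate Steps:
b(R) = -42 (b(R) = -3 - 39 = -42)
q(g) = 2*g**2 (q(g) = (2*g)*g = 2*g**2)
T(z, E) = 32 - z (T(z, E) = 2*(-4)**2 + z*(-1) = 2*16 - z = 32 - z)
T(-1811, L) - c(b(-38)) = (32 - 1*(-1811)) - 1*(-42)**2 = (32 + 1811) - 1*1764 = 1843 - 1764 = 79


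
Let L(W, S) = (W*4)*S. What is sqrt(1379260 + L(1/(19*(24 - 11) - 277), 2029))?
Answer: sqrt(310272630)/15 ≈ 1174.3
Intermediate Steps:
L(W, S) = 4*S*W (L(W, S) = (4*W)*S = 4*S*W)
sqrt(1379260 + L(1/(19*(24 - 11) - 277), 2029)) = sqrt(1379260 + 4*2029/(19*(24 - 11) - 277)) = sqrt(1379260 + 4*2029/(19*13 - 277)) = sqrt(1379260 + 4*2029/(247 - 277)) = sqrt(1379260 + 4*2029/(-30)) = sqrt(1379260 + 4*2029*(-1/30)) = sqrt(1379260 - 4058/15) = sqrt(20684842/15) = sqrt(310272630)/15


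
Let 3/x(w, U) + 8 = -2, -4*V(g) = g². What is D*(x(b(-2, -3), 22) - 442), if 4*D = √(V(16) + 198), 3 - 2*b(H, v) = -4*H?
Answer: -4423*√134/40 ≈ -1280.0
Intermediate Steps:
b(H, v) = 3/2 + 2*H (b(H, v) = 3/2 - (-2)*H = 3/2 + 2*H)
V(g) = -g²/4
x(w, U) = -3/10 (x(w, U) = 3/(-8 - 2) = 3/(-10) = 3*(-⅒) = -3/10)
D = √134/4 (D = √(-¼*16² + 198)/4 = √(-¼*256 + 198)/4 = √(-64 + 198)/4 = √134/4 ≈ 2.8940)
D*(x(b(-2, -3), 22) - 442) = (√134/4)*(-3/10 - 442) = (√134/4)*(-4423/10) = -4423*√134/40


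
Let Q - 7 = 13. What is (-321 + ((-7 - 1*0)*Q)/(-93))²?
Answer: 882862369/8649 ≈ 1.0208e+5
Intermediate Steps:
Q = 20 (Q = 7 + 13 = 20)
(-321 + ((-7 - 1*0)*Q)/(-93))² = (-321 + ((-7 - 1*0)*20)/(-93))² = (-321 + ((-7 + 0)*20)*(-1/93))² = (-321 - 7*20*(-1/93))² = (-321 - 140*(-1/93))² = (-321 + 140/93)² = (-29713/93)² = 882862369/8649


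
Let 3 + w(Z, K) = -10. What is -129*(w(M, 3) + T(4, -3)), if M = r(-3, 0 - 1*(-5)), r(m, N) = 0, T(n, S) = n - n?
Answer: 1677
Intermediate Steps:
T(n, S) = 0
M = 0
w(Z, K) = -13 (w(Z, K) = -3 - 10 = -13)
-129*(w(M, 3) + T(4, -3)) = -129*(-13 + 0) = -129*(-13) = 1677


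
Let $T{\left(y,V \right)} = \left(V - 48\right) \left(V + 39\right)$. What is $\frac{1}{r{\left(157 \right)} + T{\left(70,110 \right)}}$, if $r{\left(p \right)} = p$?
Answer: $\frac{1}{9395} \approx 0.00010644$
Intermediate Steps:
$T{\left(y,V \right)} = \left(-48 + V\right) \left(39 + V\right)$
$\frac{1}{r{\left(157 \right)} + T{\left(70,110 \right)}} = \frac{1}{157 - \left(2862 - 12100\right)} = \frac{1}{157 - -9238} = \frac{1}{157 + 9238} = \frac{1}{9395}$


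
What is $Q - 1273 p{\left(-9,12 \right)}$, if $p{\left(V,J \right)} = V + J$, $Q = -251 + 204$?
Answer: $-3866$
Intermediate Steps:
$Q = -47$
$p{\left(V,J \right)} = J + V$
$Q - 1273 p{\left(-9,12 \right)} = -47 - 1273 \left(12 - 9\right) = -47 - 3819 = -3866$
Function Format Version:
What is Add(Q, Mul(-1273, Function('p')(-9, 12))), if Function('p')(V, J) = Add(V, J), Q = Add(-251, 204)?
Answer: -3866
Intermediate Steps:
Q = -47
Function('p')(V, J) = Add(J, V)
Add(Q, Mul(-1273, Function('p')(-9, 12))) = Add(-47, Mul(-1273, Add(12, -9))) = Add(-47, Mul(-1273, 3)) = Add(-47, -3819) = -3866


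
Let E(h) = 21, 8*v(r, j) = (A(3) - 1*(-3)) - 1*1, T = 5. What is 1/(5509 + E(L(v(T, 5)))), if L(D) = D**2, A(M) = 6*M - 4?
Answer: 1/5530 ≈ 0.00018083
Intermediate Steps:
A(M) = -4 + 6*M
v(r, j) = 2 (v(r, j) = (((-4 + 6*3) - 1*(-3)) - 1*1)/8 = (((-4 + 18) + 3) - 1)/8 = ((14 + 3) - 1)/8 = (17 - 1)/8 = (1/8)*16 = 2)
1/(5509 + E(L(v(T, 5)))) = 1/(5509 + 21) = 1/5530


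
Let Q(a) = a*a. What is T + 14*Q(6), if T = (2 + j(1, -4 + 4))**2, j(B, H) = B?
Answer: 513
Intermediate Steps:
Q(a) = a**2
T = 9 (T = (2 + 1)**2 = 3**2 = 9)
T + 14*Q(6) = 9 + 14*6**2 = 9 + 14*36 = 9 + 504 = 513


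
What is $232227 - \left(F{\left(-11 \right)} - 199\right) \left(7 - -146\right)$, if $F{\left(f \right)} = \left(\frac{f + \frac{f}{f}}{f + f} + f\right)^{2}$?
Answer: $\frac{29724786}{121} \approx 2.4566 \cdot 10^{5}$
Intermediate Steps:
$F{\left(f \right)} = \left(f + \frac{1 + f}{2 f}\right)^{2}$ ($F{\left(f \right)} = \left(\frac{f + 1}{2 f} + f\right)^{2} = \left(\left(1 + f\right) \frac{1}{2 f} + f\right)^{2} = \left(\frac{1 + f}{2 f} + f\right)^{2} = \left(f + \frac{1 + f}{2 f}\right)^{2}$)
$232227 - \left(F{\left(-11 \right)} - 199\right) \left(7 - -146\right) = 232227 - \left(\frac{\left(1 - 11 + 2 \left(-11\right)^{2}\right)^{2}}{4 \cdot 121} - 199\right) \left(7 - -146\right) = 232227 - \left(\frac{1}{4} \cdot \frac{1}{121} \left(1 - 11 + 2 \cdot 121\right)^{2} - 199\right) \left(7 + 146\right) = 232227 - \left(\frac{1}{4} \cdot \frac{1}{121} \left(1 - 11 + 242\right)^{2} - 199\right) 153 = 232227 - \left(\frac{1}{4} \cdot \frac{1}{121} \cdot 232^{2} - 199\right) 153 = 232227 - \left(\frac{1}{4} \cdot \frac{1}{121} \cdot 53824 - 199\right) 153 = 232227 - \left(\frac{13456}{121} - 199\right) 153 = 232227 - \left(- \frac{10623}{121}\right) 153 = 232227 - - \frac{1625319}{121} = 232227 + \frac{1625319}{121} = \frac{29724786}{121}$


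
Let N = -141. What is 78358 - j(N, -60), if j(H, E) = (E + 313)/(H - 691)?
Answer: 65194109/832 ≈ 78358.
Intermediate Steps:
j(H, E) = (313 + E)/(-691 + H)
78358 - j(N, -60) = 78358 - (313 - 60)/(-691 - 141) = 78358 - 253/(-832) = 78358 - (-1)*253/832 = 78358 - 1*(-253/832) = 78358 + 253/832 = 65194109/832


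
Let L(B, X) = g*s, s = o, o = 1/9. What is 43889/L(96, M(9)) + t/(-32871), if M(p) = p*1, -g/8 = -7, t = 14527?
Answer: 12983264359/1840776 ≈ 7053.1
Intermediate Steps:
g = 56 (g = -8*(-7) = 56)
o = ⅑ ≈ 0.11111
s = ⅑ ≈ 0.11111
M(p) = p
L(B, X) = 56/9 (L(B, X) = 56*(⅑) = 56/9)
43889/L(96, M(9)) + t/(-32871) = 43889/(56/9) + 14527/(-32871) = 43889*(9/56) + 14527*(-1/32871) = 395001/56 - 14527/32871 = 12983264359/1840776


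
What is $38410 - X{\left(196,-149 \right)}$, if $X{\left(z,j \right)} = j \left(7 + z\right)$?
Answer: $68657$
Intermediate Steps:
$38410 - X{\left(196,-149 \right)} = 38410 - - 149 \left(7 + 196\right) = 38410 - \left(-149\right) 203 = 38410 - -30247 = 38410 + 30247 = 68657$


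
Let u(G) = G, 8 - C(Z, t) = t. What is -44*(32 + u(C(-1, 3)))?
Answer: -1628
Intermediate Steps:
C(Z, t) = 8 - t
-44*(32 + u(C(-1, 3))) = -44*(32 + (8 - 1*3)) = -44*(32 + (8 - 3)) = -44*(32 + 5) = -44*37 = -1628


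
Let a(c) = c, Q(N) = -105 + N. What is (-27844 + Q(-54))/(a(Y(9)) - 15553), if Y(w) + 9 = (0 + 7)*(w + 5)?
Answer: 28003/15464 ≈ 1.8109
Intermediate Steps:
Y(w) = 26 + 7*w (Y(w) = -9 + (0 + 7)*(w + 5) = -9 + 7*(5 + w) = -9 + (35 + 7*w) = 26 + 7*w)
(-27844 + Q(-54))/(a(Y(9)) - 15553) = (-27844 + (-105 - 54))/((26 + 7*9) - 15553) = (-27844 - 159)/((26 + 63) - 15553) = -28003/(89 - 15553) = -28003/(-15464) = -28003*(-1/15464) = 28003/15464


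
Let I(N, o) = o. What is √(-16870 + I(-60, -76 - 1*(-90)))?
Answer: 14*I*√86 ≈ 129.83*I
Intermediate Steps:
√(-16870 + I(-60, -76 - 1*(-90))) = √(-16870 + (-76 - 1*(-90))) = √(-16870 + (-76 + 90)) = √(-16870 + 14) = √(-16856) = 14*I*√86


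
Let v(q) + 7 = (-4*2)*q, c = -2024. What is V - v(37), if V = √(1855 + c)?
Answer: 303 + 13*I ≈ 303.0 + 13.0*I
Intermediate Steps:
v(q) = -7 - 8*q (v(q) = -7 + (-4*2)*q = -7 - 8*q)
V = 13*I (V = √(1855 - 2024) = √(-169) = 13*I ≈ 13.0*I)
V - v(37) = 13*I - (-7 - 8*37) = 13*I - (-7 - 296) = 13*I - 1*(-303) = 13*I + 303 = 303 + 13*I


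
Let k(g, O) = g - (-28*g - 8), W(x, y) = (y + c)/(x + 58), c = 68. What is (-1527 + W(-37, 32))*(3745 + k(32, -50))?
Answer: -149637527/21 ≈ -7.1256e+6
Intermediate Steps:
W(x, y) = (68 + y)/(58 + x) (W(x, y) = (y + 68)/(x + 58) = (68 + y)/(58 + x))
k(g, O) = 8 + 29*g (k(g, O) = g - (-8 - 28*g) = g + (8 + 28*g) = 8 + 29*g)
(-1527 + W(-37, 32))*(3745 + k(32, -50)) = (-1527 + (68 + 32)/(58 - 37))*(3745 + (8 + 29*32)) = (-1527 + 100/21)*(3745 + (8 + 928)) = (-1527 + (1/21)*100)*(3745 + 936) = (-1527 + 100/21)*4681 = -31967/21*4681 = -149637527/21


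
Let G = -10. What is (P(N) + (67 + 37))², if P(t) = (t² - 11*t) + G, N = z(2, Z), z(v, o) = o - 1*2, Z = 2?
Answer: 8836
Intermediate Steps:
z(v, o) = -2 + o (z(v, o) = o - 2 = -2 + o)
N = 0 (N = -2 + 2 = 0)
P(t) = -10 + t² - 11*t (P(t) = (t² - 11*t) - 10 = -10 + t² - 11*t)
(P(N) + (67 + 37))² = ((-10 + 0² - 11*0) + (67 + 37))² = ((-10 + 0 + 0) + 104)² = (-10 + 104)² = 94² = 8836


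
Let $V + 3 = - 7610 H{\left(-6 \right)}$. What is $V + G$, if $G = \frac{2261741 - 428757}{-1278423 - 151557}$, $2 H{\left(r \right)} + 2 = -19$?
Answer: $\frac{28564107244}{357495} \approx 79901.0$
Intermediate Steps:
$H{\left(r \right)} = - \frac{21}{2}$ ($H{\left(r \right)} = -1 + \frac{1}{2} \left(-19\right) = -1 - \frac{19}{2} = - \frac{21}{2}$)
$G = - \frac{458246}{357495}$ ($G = \frac{1832984}{-1429980} = 1832984 \left(- \frac{1}{1429980}\right) = - \frac{458246}{357495} \approx -1.2818$)
$V = 79902$ ($V = -3 - -79905 = -3 + 79905 = 79902$)
$V + G = 79902 - \frac{458246}{357495} = \frac{28564107244}{357495}$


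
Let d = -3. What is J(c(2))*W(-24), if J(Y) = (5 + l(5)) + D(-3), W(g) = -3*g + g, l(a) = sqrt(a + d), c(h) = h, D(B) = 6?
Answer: 528 + 48*sqrt(2) ≈ 595.88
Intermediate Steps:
l(a) = sqrt(-3 + a) (l(a) = sqrt(a - 3) = sqrt(-3 + a))
W(g) = -2*g
J(Y) = 11 + sqrt(2) (J(Y) = (5 + sqrt(-3 + 5)) + 6 = (5 + sqrt(2)) + 6 = 11 + sqrt(2))
J(c(2))*W(-24) = (11 + sqrt(2))*(-2*(-24)) = (11 + sqrt(2))*48 = 528 + 48*sqrt(2)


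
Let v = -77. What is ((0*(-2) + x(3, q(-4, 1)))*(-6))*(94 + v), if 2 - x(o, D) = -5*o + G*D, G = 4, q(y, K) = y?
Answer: -3366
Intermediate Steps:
x(o, D) = 2 - 4*D + 5*o (x(o, D) = 2 - (-5*o + 4*D) = 2 + (-4*D + 5*o) = 2 - 4*D + 5*o)
((0*(-2) + x(3, q(-4, 1)))*(-6))*(94 + v) = ((0*(-2) + (2 - 4*(-4) + 5*3))*(-6))*(94 - 77) = ((0 + (2 + 16 + 15))*(-6))*17 = ((0 + 33)*(-6))*17 = (33*(-6))*17 = -198*17 = -3366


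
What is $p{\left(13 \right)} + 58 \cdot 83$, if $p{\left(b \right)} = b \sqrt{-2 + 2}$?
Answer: $4814$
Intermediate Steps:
$p{\left(b \right)} = 0$ ($p{\left(b \right)} = b \sqrt{0} = b 0 = 0$)
$p{\left(13 \right)} + 58 \cdot 83 = 0 + 58 \cdot 83 = 0 + 4814 = 4814$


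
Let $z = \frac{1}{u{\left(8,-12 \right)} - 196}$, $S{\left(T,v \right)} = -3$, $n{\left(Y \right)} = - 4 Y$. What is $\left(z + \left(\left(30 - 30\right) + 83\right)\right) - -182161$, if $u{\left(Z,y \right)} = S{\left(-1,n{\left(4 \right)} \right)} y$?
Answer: $\frac{29159039}{160} \approx 1.8224 \cdot 10^{5}$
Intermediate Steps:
$u{\left(Z,y \right)} = - 3 y$
$z = - \frac{1}{160}$ ($z = \frac{1}{\left(-3\right) \left(-12\right) - 196} = \frac{1}{36 - 196} = \frac{1}{-160} = - \frac{1}{160} \approx -0.00625$)
$\left(z + \left(\left(30 - 30\right) + 83\right)\right) - -182161 = \left(- \frac{1}{160} + \left(\left(30 - 30\right) + 83\right)\right) - -182161 = \left(- \frac{1}{160} + \left(0 + 83\right)\right) + 182161 = \left(- \frac{1}{160} + 83\right) + 182161 = \frac{13279}{160} + 182161 = \frac{29159039}{160}$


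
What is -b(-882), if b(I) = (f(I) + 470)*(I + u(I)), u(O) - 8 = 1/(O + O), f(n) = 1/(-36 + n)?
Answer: 95028043469/231336 ≈ 4.1078e+5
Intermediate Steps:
u(O) = 8 + 1/(2*O) (u(O) = 8 + 1/(O + O) = 8 + 1/(2*O))
b(I) = (470 + 1/(-36 + I))*(8 + I + 1/(2*I)) (b(I) = (1/(-36 + I) + 470)*(I + (8 + 1/(2*I))) = (470 + 1/(-36 + I))*(8 + I + 1/(2*I)))
-b(-882) = -(-16919 - 270234*(-882) - 26318*(-882)**2 + 940*(-882)**3)/(2*(-882)*(-36 - 882)) = -(-1)*(-16919 + 238346388 - 26318*777924 + 940*(-686128968))/(2*882*(-918)) = -(-1)*(-1)*(-16919 + 238346388 - 20473403832 - 644961229920)/(2*882*918) = -(-1)*(-1)*(-665196304283)/(2*882*918) = -1*(-95028043469/231336) = 95028043469/231336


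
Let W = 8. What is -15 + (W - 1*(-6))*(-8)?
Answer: -127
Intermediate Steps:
-15 + (W - 1*(-6))*(-8) = -15 + (8 - 1*(-6))*(-8) = -15 + (8 + 6)*(-8) = -15 + 14*(-8) = -15 - 112 = -127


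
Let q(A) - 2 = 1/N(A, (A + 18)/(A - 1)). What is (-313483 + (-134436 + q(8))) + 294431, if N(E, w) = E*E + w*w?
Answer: -585088583/3812 ≈ -1.5349e+5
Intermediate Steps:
N(E, w) = E² + w²
q(A) = 2 + 1/(A² + (18 + A)²/(-1 + A)²) (q(A) = 2 + 1/(A² + ((A + 18)/(A - 1))²) = 2 + 1/(A² + ((18 + A)/(-1 + A))²) = 2 + 1/(A² + (18 + A)²/(-1 + A)²))
(-313483 + (-134436 + q(8))) + 294431 = (-313483 + (-134436 + (2 + 1/(8² + (18/(-1 + 8) + 8/(-1 + 8))²)))) + 294431 = (-313483 + (-134436 + (2 + 1/(64 + (18/7 + 8/7)²)))) + 294431 = (-313483 + (-134436 + (2 + 1/(64 + (26/7)²)))) + 294431 = (-313483 + (-134436 + (2 + 1/(64 + 676/49)))) + 294431 = (-313483 + (-134436 + (2 + 1/(3812/49)))) + 294431 = (-313483 + (-134436 + (2 + 49/3812))) + 294431 = (-313483 + (-134436 + 7673/3812)) + 294431 = (-313483 - 512462359/3812) + 294431 = -1707459555/3812 + 294431 = -585088583/3812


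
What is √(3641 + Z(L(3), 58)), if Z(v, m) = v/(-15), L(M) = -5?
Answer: 2*√8193/3 ≈ 60.343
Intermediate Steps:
Z(v, m) = -v/15 (Z(v, m) = v*(-1/15) = -v/15)
√(3641 + Z(L(3), 58)) = √(3641 - 1/15*(-5)) = √(3641 + ⅓) = √(10924/3) = 2*√8193/3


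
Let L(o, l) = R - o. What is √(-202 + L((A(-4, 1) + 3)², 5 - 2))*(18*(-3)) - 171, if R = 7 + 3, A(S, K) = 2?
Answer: -171 - 54*I*√217 ≈ -171.0 - 795.47*I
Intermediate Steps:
R = 10
L(o, l) = 10 - o
√(-202 + L((A(-4, 1) + 3)², 5 - 2))*(18*(-3)) - 171 = √(-202 + (10 - (2 + 3)²))*(18*(-3)) - 171 = √(-202 + (10 - 1*5²))*(-54) - 171 = √(-202 + (10 - 1*25))*(-54) - 171 = √(-202 + (10 - 25))*(-54) - 171 = √(-202 - 15)*(-54) - 171 = √(-217)*(-54) - 171 = (I*√217)*(-54) - 171 = -54*I*√217 - 171 = -171 - 54*I*√217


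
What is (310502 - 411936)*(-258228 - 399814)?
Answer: 66747832228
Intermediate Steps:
(310502 - 411936)*(-258228 - 399814) = -101434*(-658042) = 66747832228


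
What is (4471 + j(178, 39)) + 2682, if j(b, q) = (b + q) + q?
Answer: 7409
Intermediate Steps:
j(b, q) = b + 2*q
(4471 + j(178, 39)) + 2682 = (4471 + (178 + 2*39)) + 2682 = (4471 + (178 + 78)) + 2682 = (4471 + 256) + 2682 = 4727 + 2682 = 7409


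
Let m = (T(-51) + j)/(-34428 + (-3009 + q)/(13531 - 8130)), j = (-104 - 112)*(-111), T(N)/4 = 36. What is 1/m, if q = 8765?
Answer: -23242484/16284015 ≈ -1.4273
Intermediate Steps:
T(N) = 144 (T(N) = 4*36 = 144)
j = 23976 (j = -216*(-111) = 23976)
m = -16284015/23242484 (m = (144 + 23976)/(-34428 + (-3009 + 8765)/(13531 - 8130)) = 24120/(-34428 + 5756/5401) = 24120/(-185939872/5401) = 24120*(-5401/185939872) = -16284015/23242484 ≈ -0.70061)
1/m = 1/(-16284015/23242484) = -23242484/16284015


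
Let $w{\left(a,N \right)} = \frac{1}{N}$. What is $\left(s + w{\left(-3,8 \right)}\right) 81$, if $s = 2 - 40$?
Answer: $- \frac{24543}{8} \approx -3067.9$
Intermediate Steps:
$s = -38$ ($s = 2 - 40 = -38$)
$\left(s + w{\left(-3,8 \right)}\right) 81 = \left(-38 + \frac{1}{8}\right) 81 = \left(- \frac{303}{8}\right) 81 = - \frac{24543}{8}$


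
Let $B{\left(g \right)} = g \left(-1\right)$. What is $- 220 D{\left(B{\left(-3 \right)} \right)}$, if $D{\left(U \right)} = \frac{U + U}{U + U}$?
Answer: $-220$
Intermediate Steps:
$B{\left(g \right)} = - g$
$D{\left(U \right)} = 1$ ($D{\left(U \right)} = \frac{2 U}{2 U} = 2 U \frac{1}{2 U} = 1$)
$- 220 D{\left(B{\left(-3 \right)} \right)} = \left(-220\right) 1 = -220$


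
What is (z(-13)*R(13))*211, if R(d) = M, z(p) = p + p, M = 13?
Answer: -71318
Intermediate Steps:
z(p) = 2*p
R(d) = 13
(z(-13)*R(13))*211 = ((2*(-13))*13)*211 = -26*13*211 = -338*211 = -71318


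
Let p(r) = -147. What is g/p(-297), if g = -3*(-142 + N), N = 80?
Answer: -62/49 ≈ -1.2653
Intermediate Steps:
g = 186 (g = -3*(-142 + 80) = -3*(-62) = 186)
g/p(-297) = 186/(-147) = 186*(-1/147) = -62/49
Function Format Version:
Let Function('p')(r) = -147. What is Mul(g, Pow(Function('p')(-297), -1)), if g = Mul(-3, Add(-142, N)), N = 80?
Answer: Rational(-62, 49) ≈ -1.2653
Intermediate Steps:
g = 186 (g = Mul(-3, Add(-142, 80)) = Mul(-3, -62) = 186)
Mul(g, Pow(Function('p')(-297), -1)) = Mul(186, Pow(-147, -1)) = Mul(186, Rational(-1, 147)) = Rational(-62, 49)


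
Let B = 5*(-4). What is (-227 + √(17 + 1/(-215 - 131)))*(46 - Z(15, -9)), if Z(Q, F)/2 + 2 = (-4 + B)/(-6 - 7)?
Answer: -136654/13 + 301*√2034826/2249 ≈ -10321.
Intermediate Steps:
B = -20
Z(Q, F) = -4/13 (Z(Q, F) = -4 + 2*((-4 - 20)/(-6 - 7)) = -4 + 2*(-24/(-13)) = -4 + 2*(-24*(-1/13)) = -4 + 2*(24/13) = -4 + 48/13 = -4/13)
(-227 + √(17 + 1/(-215 - 131)))*(46 - Z(15, -9)) = (-227 + √(17 + 1/(-215 - 131)))*(46 - 1*(-4/13)) = (-227 + √(17 + 1/(-346)))*(46 + 4/13) = (-227 + √(17 - 1/346))*(602/13) = (-227 + √(5881/346))*(602/13) = (-227 + √2034826/346)*(602/13) = -136654/13 + 301*√2034826/2249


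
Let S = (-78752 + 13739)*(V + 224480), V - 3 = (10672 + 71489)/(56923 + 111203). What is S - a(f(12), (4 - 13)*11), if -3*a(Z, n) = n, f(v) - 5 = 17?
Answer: -817896287142135/56042 ≈ -1.4594e+10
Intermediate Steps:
f(v) = 22 (f(v) = 5 + 17 = 22)
a(Z, n) = -n/3
V = 195513/56042 (V = 3 + (10672 + 71489)/(56923 + 111203) = 3 + 82161/168126 = 3 + 82161*(1/168126) = 3 + 27387/56042 = 195513/56042 ≈ 3.4887)
S = -817896285292749/56042 (S = (-78752 + 13739)*(195513/56042 + 224480) = -65013*12580503673/56042 = -817896285292749/56042 ≈ -1.4594e+10)
S - a(f(12), (4 - 13)*11) = -817896285292749/56042 - (-1)*(4 - 13)*11/3 = -817896285292749/56042 - (-1)*(-9*11)/3 = -817896285292749/56042 - (-1)*(-99)/3 = -817896285292749/56042 - 1*33 = -817896285292749/56042 - 33 = -817896287142135/56042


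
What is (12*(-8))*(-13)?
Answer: 1248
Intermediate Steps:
(12*(-8))*(-13) = -96*(-13) = 1248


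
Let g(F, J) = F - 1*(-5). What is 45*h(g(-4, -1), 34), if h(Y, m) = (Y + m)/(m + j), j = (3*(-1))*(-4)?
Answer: 1575/46 ≈ 34.239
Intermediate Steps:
j = 12 (j = -3*(-4) = 12)
g(F, J) = 5 + F (g(F, J) = F + 5 = 5 + F)
h(Y, m) = (Y + m)/(12 + m) (h(Y, m) = (Y + m)/(m + 12) = (Y + m)/(12 + m))
45*h(g(-4, -1), 34) = 45*(((5 - 4) + 34)/(12 + 34)) = 45*((1 + 34)/46) = 45*((1/46)*35) = 45*(35/46) = 1575/46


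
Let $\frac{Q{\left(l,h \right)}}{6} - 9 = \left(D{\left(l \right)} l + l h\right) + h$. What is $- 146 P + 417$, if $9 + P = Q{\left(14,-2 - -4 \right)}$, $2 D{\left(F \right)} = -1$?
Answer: $-26301$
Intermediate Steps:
$D{\left(F \right)} = - \frac{1}{2}$ ($D{\left(F \right)} = \frac{1}{2} \left(-1\right) = - \frac{1}{2}$)
$Q{\left(l,h \right)} = 54 - 3 l + 6 h + 6 h l$ ($Q{\left(l,h \right)} = 54 + 6 \left(\left(- \frac{l}{2} + l h\right) + h\right) = 54 + 6 \left(\left(- \frac{l}{2} + h l\right) + h\right) = 54 + 6 \left(h - \frac{l}{2} + h l\right) = 54 + \left(- 3 l + 6 h + 6 h l\right) = 54 - 3 l + 6 h + 6 h l$)
$P = 183$ ($P = -9 + \left(54 - 42 + 6 \left(-2 - -4\right) + 6 \left(-2 - -4\right) 14\right) = -9 + \left(54 - 42 + 6 \left(-2 + 4\right) + 6 \left(-2 + 4\right) 14\right) = -9 + \left(54 - 42 + 6 \cdot 2 + 6 \cdot 2 \cdot 14\right) = -9 + \left(54 - 42 + 12 + 168\right) = -9 + 192 = 183$)
$- 146 P + 417 = \left(-146\right) 183 + 417 = -26718 + 417 = -26301$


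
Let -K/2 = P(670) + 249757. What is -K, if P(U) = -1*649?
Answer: 498216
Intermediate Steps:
P(U) = -649
K = -498216 (K = -2*(-649 + 249757) = -2*249108 = -498216)
-K = -1*(-498216) = 498216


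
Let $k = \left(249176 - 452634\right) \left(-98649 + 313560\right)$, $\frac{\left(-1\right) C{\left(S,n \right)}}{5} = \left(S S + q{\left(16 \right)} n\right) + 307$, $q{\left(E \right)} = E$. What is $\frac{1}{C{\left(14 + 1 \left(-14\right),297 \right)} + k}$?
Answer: $- \frac{1}{43725387533} \approx -2.287 \cdot 10^{-11}$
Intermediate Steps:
$C{\left(S,n \right)} = -1535 - 80 n - 5 S^{2}$ ($C{\left(S,n \right)} = - 5 \left(\left(S S + 16 n\right) + 307\right) = - 5 \left(\left(S^{2} + 16 n\right) + 307\right) = - 5 \left(307 + S^{2} + 16 n\right) = -1535 - 80 n - 5 S^{2}$)
$k = -43725362238$ ($k = \left(-203458\right) 214911 = -43725362238$)
$\frac{1}{C{\left(14 + 1 \left(-14\right),297 \right)} + k} = \frac{1}{\left(-1535 - 23760 - 5 \left(14 + 1 \left(-14\right)\right)^{2}\right) - 43725362238} = \frac{1}{\left(-1535 - 23760 - 5 \left(14 - 14\right)^{2}\right) - 43725362238} = \frac{1}{\left(-1535 - 23760 - 5 \cdot 0^{2}\right) - 43725362238} = \frac{1}{\left(-1535 - 23760 - 0\right) - 43725362238} = \frac{1}{\left(-1535 - 23760 + 0\right) - 43725362238} = \frac{1}{-25295 - 43725362238} = \frac{1}{-43725387533} = - \frac{1}{43725387533}$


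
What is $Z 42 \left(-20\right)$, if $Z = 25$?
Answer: $-21000$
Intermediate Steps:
$Z 42 \left(-20\right) = 25 \cdot 42 \left(-20\right) = 1050 \left(-20\right) = -21000$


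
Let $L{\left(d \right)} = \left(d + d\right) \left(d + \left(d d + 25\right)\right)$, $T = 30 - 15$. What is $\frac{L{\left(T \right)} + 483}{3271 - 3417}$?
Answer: $- \frac{8433}{146} \approx -57.76$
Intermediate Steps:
$T = 15$ ($T = 30 - 15 = 15$)
$L{\left(d \right)} = 2 d \left(25 + d + d^{2}\right)$ ($L{\left(d \right)} = 2 d \left(d + \left(d^{2} + 25\right)\right) = 2 d \left(d + \left(25 + d^{2}\right)\right) = 2 d \left(25 + d + d^{2}\right)$)
$\frac{L{\left(T \right)} + 483}{3271 - 3417} = \frac{2 \cdot 15 \left(25 + 15 + 15^{2}\right) + 483}{3271 - 3417} = \frac{2 \cdot 15 \left(25 + 15 + 225\right) + 483}{-146} = \left(2 \cdot 15 \cdot 265 + 483\right) \left(- \frac{1}{146}\right) = \left(7950 + 483\right) \left(- \frac{1}{146}\right) = 8433 \left(- \frac{1}{146}\right) = - \frac{8433}{146}$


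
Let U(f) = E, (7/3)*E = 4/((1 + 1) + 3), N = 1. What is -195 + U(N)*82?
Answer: -5841/35 ≈ -166.89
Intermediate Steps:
E = 12/35 (E = 3*(4/((1 + 1) + 3))/7 = 3*(4/(2 + 3))/7 = 3*(4/5)/7 = 3*(4*(1/5))/7 = (3/7)*(4/5) = 12/35 ≈ 0.34286)
U(f) = 12/35
-195 + U(N)*82 = -195 + (12/35)*82 = -195 + 984/35 = -5841/35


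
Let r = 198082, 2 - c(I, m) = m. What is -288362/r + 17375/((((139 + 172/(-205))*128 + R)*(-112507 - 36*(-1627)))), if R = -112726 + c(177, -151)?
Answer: -30253432889645712/20781775924671307 ≈ -1.4558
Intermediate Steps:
c(I, m) = 2 - m
R = -112573 (R = -112726 + (2 - 1*(-151)) = -112726 + (2 + 151) = -112726 + 153 = -112573)
-288362/r + 17375/((((139 + 172/(-205))*128 + R)*(-112507 - 36*(-1627)))) = -288362/198082 + 17375/((((139 + 172/(-205))*128 - 112573)*(-112507 - 36*(-1627)))) = -288362*1/198082 + 17375/((((139 + 172*(-1/205))*128 - 112573)*(-112507 + 58572))) = -144181/99041 + 17375/((((139 - 172/205)*128 - 112573)*(-53935))) = -144181/99041 + 17375/((((28323/205)*128 - 112573)*(-53935))) = -144181/99041 + 17375/(((3625344/205 - 112573)*(-53935))) = -144181/99041 + 17375/((-19452121/205*(-53935))) = -144181/99041 + 17375/(209830029227/41) = -144181/99041 + 17375*(41/209830029227) = -144181/99041 + 712375/209830029227 = -30253432889645712/20781775924671307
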